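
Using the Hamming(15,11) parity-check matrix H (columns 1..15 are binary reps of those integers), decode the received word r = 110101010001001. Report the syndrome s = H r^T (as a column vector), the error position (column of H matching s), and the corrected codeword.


s = (1, 0, 1, 0)^T, error position = 10, corrected codeword c = 110101010101001

Compute s = H r^T mod 2 one row at a time:
  s_1 = 1 + 0 + 0 + 0 + 1 + 0 + 0 + 1 = 3 ≡ 1 (mod 2).
  s_2 = 1 + 0 + 1 + 0 + 1 + 0 + 0 + 1 = 4 ≡ 0 (mod 2).
  s_3 = 1 + 0 + 1 + 0 + 0 + 0 + 0 + 1 = 3 ≡ 1 (mod 2).
  s_4 = 1 + 0 + 0 + 0 + 0 + 0 + 0 + 1 = 2 ≡ 0 (mod 2).
s = (1, 0, 1, 0)^T — this equals column 10 of H (binary 1010), so error is at position 10.
Correct: flip bit 10 of r = 110101010001001 to get c = 110101010101001.


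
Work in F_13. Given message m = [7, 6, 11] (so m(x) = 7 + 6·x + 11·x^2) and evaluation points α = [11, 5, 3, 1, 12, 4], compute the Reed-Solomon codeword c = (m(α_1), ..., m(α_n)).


c = [0, 0, 7, 11, 12, 12]

Message polynomial: m(x) = 7 + 6·x + 11·x^2 (mod 13).
For each evaluation point α_i, compute m(α_i) mod 13:
  α_1 = 11: Horner steps 11 → 10 → 0, so m(11) = 0.
  α_2 = 5: Horner steps 11 → 9 → 0, so m(5) = 0.
  α_3 = 3: Horner steps 11 → 0 → 7, so m(3) = 7.
  α_4 = 1: Horner steps 11 → 4 → 11, so m(1) = 11.
  α_5 = 12: Horner steps 11 → 8 → 12, so m(12) = 12.
  α_6 = 4: Horner steps 11 → 11 → 12, so m(4) = 12.
Codeword c = [0, 0, 7, 11, 12, 12] ∈ F_13^6.


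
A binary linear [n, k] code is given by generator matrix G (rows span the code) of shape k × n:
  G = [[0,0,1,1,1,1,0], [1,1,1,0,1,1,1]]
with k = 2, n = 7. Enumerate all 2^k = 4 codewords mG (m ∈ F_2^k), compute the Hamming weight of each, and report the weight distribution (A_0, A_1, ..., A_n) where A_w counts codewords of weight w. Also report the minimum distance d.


Weight distribution: A_0 = 1, A_4 = 2, A_6 = 1. Minimum distance d = 4.

Enumerate all 2^2 = 4 messages m ∈ F_2^2.
For each, compute codeword c = mG in F_2^7, then tally its weight.
  m = 00 → c = 0000000, weight = 0.
  m = 10 → c = 0011110, weight = 4.
  m = 01 → c = 1110111, weight = 6.
  m = 11 → c = 1101001, weight = 4.
Tally weights:
  weight 0: 1 codewords.
  weight 4: 2 codewords.
  weight 6: 1 codewords.
Minimum distance d = smallest w > 0 with A_w > 0 = 4.
Sanity: Σ A_w = 4 = 2^2 = 4 ✓.


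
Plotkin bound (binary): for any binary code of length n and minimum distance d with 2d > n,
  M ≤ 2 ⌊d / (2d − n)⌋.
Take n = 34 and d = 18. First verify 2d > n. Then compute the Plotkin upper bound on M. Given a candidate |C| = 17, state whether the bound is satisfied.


Plotkin bound M ≤ 18; given |C| = 17 ≤ bound (satisfied).

Check applicability: 2d = 36, n = 34.
2d − n = 2 > 0, so Plotkin applies.
Compute d/(2d−n) = 18/2 ≈ 9.0000.
⌊d/(2d−n)⌋ = 9.
Plotkin bound: M ≤ 2·9 = 18.
Given |C| = 17, check: satisfied.
This |C| is below the Plotkin bound.


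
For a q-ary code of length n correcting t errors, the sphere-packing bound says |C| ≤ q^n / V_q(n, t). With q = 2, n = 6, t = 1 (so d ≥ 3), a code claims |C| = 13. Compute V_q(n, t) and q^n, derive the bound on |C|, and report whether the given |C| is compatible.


V_q(n, t) = 7, q^n = 64, Hamming bound = 9, |C| = 13 > bound (violated).

Step 1: Compute V_q(n, t) = Σ_{j=0}^1 C(n, j) (q−1)^j.
  j = 0: C(6,0)·(1)^0 = 1·1 = 1.
  j = 1: C(6,1)·(1)^1 = 6·1 = 6.
  V_q(n, t) = 1 + 6 = 7.
Step 2: q^n = 2^6 = 64.
Step 3: Hamming bound ⌊q^n / V_q(n,t)⌋ = ⌊64/7⌋ = 9.
Step 4: Compare |C| = 13 to 9: violated.
The claimed |C| lies above the Hamming bound, so no 2-ary code of length 6 with d ≥ 3 can have 13 codewords.


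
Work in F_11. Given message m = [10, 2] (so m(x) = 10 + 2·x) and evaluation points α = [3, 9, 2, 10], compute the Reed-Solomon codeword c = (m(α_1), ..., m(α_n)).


c = [5, 6, 3, 8]

Message polynomial: m(x) = 10 + 2·x (mod 11).
For each evaluation point α_i, compute m(α_i) mod 11:
  α_1 = 3: Horner steps 2 → 5, so m(3) = 5.
  α_2 = 9: Horner steps 2 → 6, so m(9) = 6.
  α_3 = 2: Horner steps 2 → 3, so m(2) = 3.
  α_4 = 10: Horner steps 2 → 8, so m(10) = 8.
Codeword c = [5, 6, 3, 8] ∈ F_11^4.


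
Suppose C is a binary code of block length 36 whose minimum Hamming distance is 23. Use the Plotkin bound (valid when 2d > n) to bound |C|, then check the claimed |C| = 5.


Plotkin bound M ≤ 4; given |C| = 5 > bound (violated).

Check applicability: 2d = 46, n = 36.
2d − n = 10 > 0, so Plotkin applies.
Compute d/(2d−n) = 23/10 ≈ 2.3000.
⌊d/(2d−n)⌋ = 2.
Plotkin bound: M ≤ 2·2 = 4.
Given |C| = 5, check: VIOLATED.
This |C| is above the Plotkin bound, so no binary code with n = 36, d = 23 and 5 codewords exists.


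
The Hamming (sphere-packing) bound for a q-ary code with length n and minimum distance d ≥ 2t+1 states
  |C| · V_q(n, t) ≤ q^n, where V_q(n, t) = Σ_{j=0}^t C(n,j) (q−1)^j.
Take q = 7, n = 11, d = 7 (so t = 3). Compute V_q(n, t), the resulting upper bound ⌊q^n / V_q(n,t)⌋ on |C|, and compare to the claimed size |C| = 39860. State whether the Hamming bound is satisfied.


V_q(n, t) = 37687, q^n = 1977326743, Hamming bound = 52467, |C| = 39860 ≤ bound (satisfied).

Step 1: Compute V_q(n, t) = Σ_{j=0}^3 C(n, j) (q−1)^j.
  j = 0: C(11,0)·(6)^0 = 1·1 = 1.
  j = 1: C(11,1)·(6)^1 = 11·6 = 66.
  j = 2: C(11,2)·(6)^2 = 55·36 = 1980.
  j = 3: C(11,3)·(6)^3 = 165·216 = 35640.
  V_q(n, t) = 1 + 66 + 1980 + 35640 = 37687.
Step 2: q^n = 7^11 = 1977326743.
Step 3: Hamming bound ⌊q^n / V_q(n,t)⌋ = ⌊1977326743/37687⌋ = 52467.
Step 4: Compare |C| = 39860 to 52467: satisfied.
The claimed |C| lies below the Hamming bound.


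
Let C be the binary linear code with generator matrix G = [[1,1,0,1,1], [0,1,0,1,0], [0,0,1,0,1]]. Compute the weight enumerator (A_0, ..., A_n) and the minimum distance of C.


Weight distribution: A_0 = 1, A_2 = 4, A_4 = 3. Minimum distance d = 2.

Enumerate all 2^3 = 8 messages m ∈ F_2^3.
For each, compute codeword c = mG in F_2^5, then tally its weight.
  m = 000 → c = 00000, weight = 0.
  m = 100 → c = 11011, weight = 4.
  m = 010 → c = 01010, weight = 2.
  m = 110 → c = 10001, weight = 2.
  m = 001 → c = 00101, weight = 2.
  m = 101 → c = 11110, weight = 4.
  m = 011 → c = 01111, weight = 4.
  m = 111 → c = 10100, weight = 2.
Tally weights:
  weight 0: 1 codewords.
  weight 2: 4 codewords.
  weight 4: 3 codewords.
Minimum distance d = smallest w > 0 with A_w > 0 = 2.
Sanity: Σ A_w = 8 = 2^3 = 8 ✓.


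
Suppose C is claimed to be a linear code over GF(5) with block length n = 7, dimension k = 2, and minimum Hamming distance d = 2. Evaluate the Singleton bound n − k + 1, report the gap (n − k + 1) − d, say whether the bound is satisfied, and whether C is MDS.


Singleton RHS = n − k + 1 = 6, slack = 4, bound satisfied, not MDS.

Singleton bound: d ≤ n − k + 1.
Here n = 7, k = 2, so n − k + 1 = 6.
Given d = 2, check d ≤ 6: YES.
Slack = (n − k + 1) − d = 4.
The code is NOT MDS (slack = 4 > 0).
Description: the claimed parameters are [7, 2, 2]_5; such a code would be non-MDS.


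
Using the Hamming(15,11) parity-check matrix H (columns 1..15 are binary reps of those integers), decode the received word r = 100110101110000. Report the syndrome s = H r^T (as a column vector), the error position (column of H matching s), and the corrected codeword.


s = (1, 1, 1, 1)^T, error position = 15, corrected codeword c = 100110101110001

Compute s = H r^T mod 2 one row at a time:
  s_1 = 0 + 1 + 1 + 1 + 0 + 0 + 0 + 0 = 3 ≡ 1 (mod 2).
  s_2 = 1 + 1 + 0 + 1 + 0 + 0 + 0 + 0 = 3 ≡ 1 (mod 2).
  s_3 = 0 + 0 + 0 + 1 + 1 + 1 + 0 + 0 = 3 ≡ 1 (mod 2).
  s_4 = 1 + 0 + 1 + 1 + 1 + 1 + 0 + 0 = 5 ≡ 1 (mod 2).
s = (1, 1, 1, 1)^T — this equals column 15 of H (binary 1111), so error is at position 15.
Correct: flip bit 15 of r = 100110101110000 to get c = 100110101110001.


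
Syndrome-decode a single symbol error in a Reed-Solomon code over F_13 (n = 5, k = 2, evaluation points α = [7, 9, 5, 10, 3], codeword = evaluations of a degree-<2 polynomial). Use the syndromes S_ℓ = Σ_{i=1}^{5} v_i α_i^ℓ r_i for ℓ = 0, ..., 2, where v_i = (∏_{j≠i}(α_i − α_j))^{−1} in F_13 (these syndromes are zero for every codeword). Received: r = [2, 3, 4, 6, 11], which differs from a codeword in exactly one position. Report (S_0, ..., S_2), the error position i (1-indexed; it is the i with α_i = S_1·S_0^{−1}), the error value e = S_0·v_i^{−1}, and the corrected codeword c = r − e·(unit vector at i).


S = (2, 1, 7), error at position 1, error magnitude e = 5, c = [10, 3, 4, 6, 11].

Step 1: column multipliers v_i = (∏_{j≠i}(α_i − α_j))^{−1} mod 13.
  i = 1 (α = 7): (7−9)(7−5)(7−10)(7−3) = (−2)·2·(−3)·4 = 48 ≡ 9, so v_1 = 9^{−1} = 3 (mod 13).
  i = 2 (α = 9): (9−7)(9−5)(9−10)(9−3) = 2·4·(−1)·6 = −48 ≡ 4, so v_2 = 4^{−1} = 10 (mod 13).
  i = 3 (α = 5): (5−7)(5−9)(5−10)(5−3) = (−2)·(−4)·(−5)·2 = −80 ≡ 11, so v_3 = 11^{−1} = 6 (mod 13).
  i = 4 (α = 10): (10−7)(10−9)(10−5)(10−3) = 3·1·5·7 = 105 ≡ 1, so v_4 = 1^{−1} = 1 (mod 13).
  i = 5 (α = 3): (3−7)(3−9)(3−5)(3−10) = (−4)·(−6)·(−2)·(−7) = 336 ≡ 11, so v_5 = 11^{−1} = 6 (mod 13).
  v = [3, 10, 6, 1, 6].
Step 2: syndromes of r = [2, 3, 4, 6, 11] (all sums mod 13).
  S_0 = Σ v_i r_i = 3·2 + 10·3 + 6·4 + 1·6 + 6·11 = 132 ≡ 2.
  S_1 = Σ v_i α_i r_i = 3·7·2 + 10·9·3 + 6·5·4 + 1·10·6 + 6·3·11 = 690 ≡ 1.
  α_i^2 mod 13 = [10, 3, 12, 9, 9].
  S_2 = Σ v_i α_i^2 r_i = 3·10·2 + 10·3·3 + 6·12·4 + 1·9·6 + 6·9·11 = 1086 ≡ 7.
  S = (2, 1, 7) ≠ 0, so r is not a codeword (an error is present).
Step 3: locate the error. For a single error e at position i, S_ℓ = v_i·e·α_i^ℓ, so α_err = S_1/S_0.
  S_0^{−1} = 2^{−1} = 7 (mod 13), so α_err = 1·7 = 7 ≡ 7 = α_1. Error position i = 1.
  Consistency check: S_2/S_1 = 7·1 = 7 ≡ 7 = α_err ✓ (single-error assumption holds).
Step 4: error magnitude e = S_0/v_1 = S_0·∏_{j≠1}(α_1 − α_j) = 2·9 = 18 ≡ 5 (mod 13).
Step 5: correct position 1: c_1 = r_1 − e = 2 − 5 ≡ 10 (mod 13). Hence c = [10, 3, 4, 6, 11].
  Check: interpolating c through the α_i gives m(x) = 2 + 3·x (degree < 2) with m(α_i) = c_i for every i, so c is indeed a codeword.


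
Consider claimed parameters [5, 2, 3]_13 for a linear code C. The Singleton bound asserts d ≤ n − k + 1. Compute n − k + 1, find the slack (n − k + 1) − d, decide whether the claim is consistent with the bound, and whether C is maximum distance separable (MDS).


Singleton RHS = n − k + 1 = 4, slack = 1, bound satisfied, not MDS.

Singleton bound: d ≤ n − k + 1.
Here n = 5, k = 2, so n − k + 1 = 4.
Given d = 3, check d ≤ 4: YES.
Slack = (n − k + 1) − d = 1.
The code is NOT MDS (slack = 1 > 0).
Description: the claimed parameters are [5, 2, 3]_13; such a code would be non-MDS.


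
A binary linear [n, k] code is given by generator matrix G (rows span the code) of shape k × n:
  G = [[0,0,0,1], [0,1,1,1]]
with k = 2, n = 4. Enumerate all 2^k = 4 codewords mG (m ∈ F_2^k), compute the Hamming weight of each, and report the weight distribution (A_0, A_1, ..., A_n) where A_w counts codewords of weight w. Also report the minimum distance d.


Weight distribution: A_0 = 1, A_1 = 1, A_2 = 1, A_3 = 1. Minimum distance d = 1.

Enumerate all 2^2 = 4 messages m ∈ F_2^2.
For each, compute codeword c = mG in F_2^4, then tally its weight.
  m = 00 → c = 0000, weight = 0.
  m = 10 → c = 0001, weight = 1.
  m = 01 → c = 0111, weight = 3.
  m = 11 → c = 0110, weight = 2.
Tally weights:
  weight 0: 1 codewords.
  weight 1: 1 codewords.
  weight 2: 1 codewords.
  weight 3: 1 codewords.
Minimum distance d = smallest w > 0 with A_w > 0 = 1.
Sanity: Σ A_w = 4 = 2^2 = 4 ✓.


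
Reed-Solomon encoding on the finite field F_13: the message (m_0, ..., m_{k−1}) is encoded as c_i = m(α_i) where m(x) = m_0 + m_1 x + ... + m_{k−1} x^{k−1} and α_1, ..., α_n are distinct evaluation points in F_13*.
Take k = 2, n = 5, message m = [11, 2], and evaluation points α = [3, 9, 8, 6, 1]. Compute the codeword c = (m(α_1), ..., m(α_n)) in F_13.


c = [4, 3, 1, 10, 0]

Message polynomial: m(x) = 11 + 2·x (mod 13).
For each evaluation point α_i, compute m(α_i) mod 13:
  α_1 = 3: Horner steps 2 → 4, so m(3) = 4.
  α_2 = 9: Horner steps 2 → 3, so m(9) = 3.
  α_3 = 8: Horner steps 2 → 1, so m(8) = 1.
  α_4 = 6: Horner steps 2 → 10, so m(6) = 10.
  α_5 = 1: Horner steps 2 → 0, so m(1) = 0.
Codeword c = [4, 3, 1, 10, 0] ∈ F_13^5.


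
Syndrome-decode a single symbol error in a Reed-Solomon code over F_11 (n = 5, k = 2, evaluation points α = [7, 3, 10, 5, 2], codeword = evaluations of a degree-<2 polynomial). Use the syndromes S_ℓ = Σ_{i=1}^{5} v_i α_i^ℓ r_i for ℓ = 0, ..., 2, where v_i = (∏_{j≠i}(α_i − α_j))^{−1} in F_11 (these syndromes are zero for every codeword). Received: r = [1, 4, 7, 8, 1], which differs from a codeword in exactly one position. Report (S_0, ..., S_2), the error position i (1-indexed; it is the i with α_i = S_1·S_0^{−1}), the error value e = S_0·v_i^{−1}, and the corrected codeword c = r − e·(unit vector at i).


S = (1, 2, 4), error at position 5, error magnitude e = 10, c = [1, 4, 7, 8, 2].

Step 1: column multipliers v_i = (∏_{j≠i}(α_i − α_j))^{−1} mod 11.
  i = 1 (α = 7): (7−3)(7−10)(7−5)(7−2) = 4·(−3)·2·5 = −120 ≡ 1, so v_1 = 1^{−1} = 1 (mod 11).
  i = 2 (α = 3): (3−7)(3−10)(3−5)(3−2) = (−4)·(−7)·(−2)·1 = −56 ≡ 10, so v_2 = 10^{−1} = 10 (mod 11).
  i = 3 (α = 10): (10−7)(10−3)(10−5)(10−2) = 3·7·5·8 = 840 ≡ 4, so v_3 = 4^{−1} = 3 (mod 11).
  i = 4 (α = 5): (5−7)(5−3)(5−10)(5−2) = (−2)·2·(−5)·3 = 60 ≡ 5, so v_4 = 5^{−1} = 9 (mod 11).
  i = 5 (α = 2): (2−7)(2−3)(2−10)(2−5) = (−5)·(−1)·(−8)·(−3) = 120 ≡ 10, so v_5 = 10^{−1} = 10 (mod 11).
  v = [1, 10, 3, 9, 10].
Step 2: syndromes of r = [1, 4, 7, 8, 1] (all sums mod 11).
  S_0 = Σ v_i r_i = 1·1 + 10·4 + 3·7 + 9·8 + 10·1 = 144 ≡ 1.
  S_1 = Σ v_i α_i r_i = 1·7·1 + 10·3·4 + 3·10·7 + 9·5·8 + 10·2·1 = 717 ≡ 2.
  α_i^2 mod 11 = [5, 9, 1, 3, 4].
  S_2 = Σ v_i α_i^2 r_i = 1·5·1 + 10·9·4 + 3·1·7 + 9·3·8 + 10·4·1 = 642 ≡ 4.
  S = (1, 2, 4) ≠ 0, so r is not a codeword (an error is present).
Step 3: locate the error. For a single error e at position i, S_ℓ = v_i·e·α_i^ℓ, so α_err = S_1/S_0.
  S_0^{−1} = 1^{−1} = 1 (mod 11), so α_err = 2·1 = 2 ≡ 2 = α_5. Error position i = 5.
  Consistency check: S_2/S_1 = 4·6 = 24 ≡ 2 = α_err ✓ (single-error assumption holds).
Step 4: error magnitude e = S_0/v_5 = S_0·∏_{j≠5}(α_5 − α_j) = 1·10 = 10 ≡ 10 (mod 11).
Step 5: correct position 5: c_5 = r_5 − e = 1 − 10 ≡ 2 (mod 11). Hence c = [1, 4, 7, 8, 2].
  Check: interpolating c through the α_i gives m(x) = 9 + 2·x (degree < 2) with m(α_i) = c_i for every i, so c is indeed a codeword.


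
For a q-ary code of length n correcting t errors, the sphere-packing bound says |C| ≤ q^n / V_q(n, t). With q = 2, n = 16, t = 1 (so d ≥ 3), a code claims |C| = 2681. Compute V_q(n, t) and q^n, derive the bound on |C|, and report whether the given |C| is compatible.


V_q(n, t) = 17, q^n = 65536, Hamming bound = 3855, |C| = 2681 ≤ bound (satisfied).

Step 1: Compute V_q(n, t) = Σ_{j=0}^1 C(n, j) (q−1)^j.
  j = 0: C(16,0)·(1)^0 = 1·1 = 1.
  j = 1: C(16,1)·(1)^1 = 16·1 = 16.
  V_q(n, t) = 1 + 16 = 17.
Step 2: q^n = 2^16 = 65536.
Step 3: Hamming bound ⌊q^n / V_q(n,t)⌋ = ⌊65536/17⌋ = 3855.
Step 4: Compare |C| = 2681 to 3855: satisfied.
The claimed |C| lies below the Hamming bound.


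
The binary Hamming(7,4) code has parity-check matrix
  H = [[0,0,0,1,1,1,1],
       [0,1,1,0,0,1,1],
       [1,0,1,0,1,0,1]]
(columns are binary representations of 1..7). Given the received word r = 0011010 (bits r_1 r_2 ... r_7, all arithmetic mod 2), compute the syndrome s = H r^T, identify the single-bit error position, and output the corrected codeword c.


s = (0, 0, 1)^T, error position = 1, corrected codeword c = 1011010

Compute s = H r^T mod 2 one row at a time:
  s_1 = 1 + 0 + 1 + 0 = 2 ≡ 0 (mod 2).
  s_2 = 0 + 1 + 1 + 0 = 2 ≡ 0 (mod 2).
  s_3 = 0 + 1 + 0 + 0 = 1 ≡ 1 (mod 2).
s = (0, 0, 1)^T — this equals column 1 of H (binary 001), so error is at position 1.
Correct: flip bit 1 of r = 0011010 to get c = 1011010.


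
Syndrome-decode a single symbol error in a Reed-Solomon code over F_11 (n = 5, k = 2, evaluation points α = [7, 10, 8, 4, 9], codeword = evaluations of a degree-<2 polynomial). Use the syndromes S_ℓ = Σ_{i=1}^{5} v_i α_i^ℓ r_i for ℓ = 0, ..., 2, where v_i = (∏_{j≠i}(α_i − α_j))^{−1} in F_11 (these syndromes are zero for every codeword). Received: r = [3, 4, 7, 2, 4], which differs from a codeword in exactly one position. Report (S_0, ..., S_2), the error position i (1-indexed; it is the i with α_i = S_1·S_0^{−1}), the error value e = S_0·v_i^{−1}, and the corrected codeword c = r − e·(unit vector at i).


S = (4, 3, 5), error at position 5, error magnitude e = 4, c = [3, 4, 7, 2, 0].

Step 1: column multipliers v_i = (∏_{j≠i}(α_i − α_j))^{−1} mod 11.
  i = 1 (α = 7): (7−10)(7−8)(7−4)(7−9) = (−3)·(−1)·3·(−2) = −18 ≡ 4, so v_1 = 4^{−1} = 3 (mod 11).
  i = 2 (α = 10): (10−7)(10−8)(10−4)(10−9) = 3·2·6·1 = 36 ≡ 3, so v_2 = 3^{−1} = 4 (mod 11).
  i = 3 (α = 8): (8−7)(8−10)(8−4)(8−9) = 1·(−2)·4·(−1) = 8 ≡ 8, so v_3 = 8^{−1} = 7 (mod 11).
  i = 4 (α = 4): (4−7)(4−10)(4−8)(4−9) = (−3)·(−6)·(−4)·(−5) = 360 ≡ 8, so v_4 = 8^{−1} = 7 (mod 11).
  i = 5 (α = 9): (9−7)(9−10)(9−8)(9−4) = 2·(−1)·1·5 = −10 ≡ 1, so v_5 = 1^{−1} = 1 (mod 11).
  v = [3, 4, 7, 7, 1].
Step 2: syndromes of r = [3, 4, 7, 2, 4] (all sums mod 11).
  S_0 = Σ v_i r_i = 3·3 + 4·4 + 7·7 + 7·2 + 1·4 = 92 ≡ 4.
  S_1 = Σ v_i α_i r_i = 3·7·3 + 4·10·4 + 7·8·7 + 7·4·2 + 1·9·4 = 707 ≡ 3.
  α_i^2 mod 11 = [5, 1, 9, 5, 4].
  S_2 = Σ v_i α_i^2 r_i = 3·5·3 + 4·1·4 + 7·9·7 + 7·5·2 + 1·4·4 = 588 ≡ 5.
  S = (4, 3, 5) ≠ 0, so r is not a codeword (an error is present).
Step 3: locate the error. For a single error e at position i, S_ℓ = v_i·e·α_i^ℓ, so α_err = S_1/S_0.
  S_0^{−1} = 4^{−1} = 3 (mod 11), so α_err = 3·3 = 9 ≡ 9 = α_5. Error position i = 5.
  Consistency check: S_2/S_1 = 5·4 = 20 ≡ 9 = α_err ✓ (single-error assumption holds).
Step 4: error magnitude e = S_0/v_5 = S_0·∏_{j≠5}(α_5 − α_j) = 4·1 = 4 ≡ 4 (mod 11).
Step 5: correct position 5: c_5 = r_5 − e = 4 − 4 ≡ 0 (mod 11). Hence c = [3, 4, 7, 2, 0].
  Check: interpolating c through the α_i gives m(x) = 8 + 4·x (degree < 2) with m(α_i) = c_i for every i, so c is indeed a codeword.


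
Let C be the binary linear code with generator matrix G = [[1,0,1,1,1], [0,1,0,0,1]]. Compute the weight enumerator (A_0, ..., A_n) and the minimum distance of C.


Weight distribution: A_0 = 1, A_2 = 1, A_4 = 2. Minimum distance d = 2.

Enumerate all 2^2 = 4 messages m ∈ F_2^2.
For each, compute codeword c = mG in F_2^5, then tally its weight.
  m = 00 → c = 00000, weight = 0.
  m = 10 → c = 10111, weight = 4.
  m = 01 → c = 01001, weight = 2.
  m = 11 → c = 11110, weight = 4.
Tally weights:
  weight 0: 1 codewords.
  weight 2: 1 codewords.
  weight 4: 2 codewords.
Minimum distance d = smallest w > 0 with A_w > 0 = 2.
Sanity: Σ A_w = 4 = 2^2 = 4 ✓.


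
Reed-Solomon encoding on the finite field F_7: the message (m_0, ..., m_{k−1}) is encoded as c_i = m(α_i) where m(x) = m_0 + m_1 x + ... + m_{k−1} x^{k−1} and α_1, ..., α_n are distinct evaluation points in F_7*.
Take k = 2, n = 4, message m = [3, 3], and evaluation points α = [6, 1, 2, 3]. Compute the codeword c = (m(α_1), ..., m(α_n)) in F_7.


c = [0, 6, 2, 5]

Message polynomial: m(x) = 3 + 3·x (mod 7).
For each evaluation point α_i, compute m(α_i) mod 7:
  α_1 = 6: Horner steps 3 → 0, so m(6) = 0.
  α_2 = 1: Horner steps 3 → 6, so m(1) = 6.
  α_3 = 2: Horner steps 3 → 2, so m(2) = 2.
  α_4 = 3: Horner steps 3 → 5, so m(3) = 5.
Codeword c = [0, 6, 2, 5] ∈ F_7^4.


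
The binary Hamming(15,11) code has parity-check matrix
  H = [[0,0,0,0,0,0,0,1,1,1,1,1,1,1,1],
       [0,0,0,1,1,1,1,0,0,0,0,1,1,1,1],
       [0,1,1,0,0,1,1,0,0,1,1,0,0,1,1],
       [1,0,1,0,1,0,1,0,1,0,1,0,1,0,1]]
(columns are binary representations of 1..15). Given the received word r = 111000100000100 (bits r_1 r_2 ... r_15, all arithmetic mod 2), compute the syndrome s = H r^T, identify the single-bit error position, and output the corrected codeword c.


s = (1, 0, 1, 0)^T, error position = 10, corrected codeword c = 111000100100100

Compute s = H r^T mod 2 one row at a time:
  s_1 = 0 + 0 + 0 + 0 + 0 + 1 + 0 + 0 = 1 ≡ 1 (mod 2).
  s_2 = 0 + 0 + 0 + 1 + 0 + 1 + 0 + 0 = 2 ≡ 0 (mod 2).
  s_3 = 1 + 1 + 0 + 1 + 0 + 0 + 0 + 0 = 3 ≡ 1 (mod 2).
  s_4 = 1 + 1 + 0 + 1 + 0 + 0 + 1 + 0 = 4 ≡ 0 (mod 2).
s = (1, 0, 1, 0)^T — this equals column 10 of H (binary 1010), so error is at position 10.
Correct: flip bit 10 of r = 111000100000100 to get c = 111000100100100.


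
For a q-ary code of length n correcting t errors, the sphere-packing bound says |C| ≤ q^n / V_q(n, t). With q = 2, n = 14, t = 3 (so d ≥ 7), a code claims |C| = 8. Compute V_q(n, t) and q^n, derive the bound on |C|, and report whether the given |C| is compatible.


V_q(n, t) = 470, q^n = 16384, Hamming bound = 34, |C| = 8 ≤ bound (satisfied).

Step 1: Compute V_q(n, t) = Σ_{j=0}^3 C(n, j) (q−1)^j.
  j = 0: C(14,0)·(1)^0 = 1·1 = 1.
  j = 1: C(14,1)·(1)^1 = 14·1 = 14.
  j = 2: C(14,2)·(1)^2 = 91·1 = 91.
  j = 3: C(14,3)·(1)^3 = 364·1 = 364.
  V_q(n, t) = 1 + 14 + 91 + 364 = 470.
Step 2: q^n = 2^14 = 16384.
Step 3: Hamming bound ⌊q^n / V_q(n,t)⌋ = ⌊16384/470⌋ = 34.
Step 4: Compare |C| = 8 to 34: satisfied.
The claimed |C| lies below the Hamming bound.


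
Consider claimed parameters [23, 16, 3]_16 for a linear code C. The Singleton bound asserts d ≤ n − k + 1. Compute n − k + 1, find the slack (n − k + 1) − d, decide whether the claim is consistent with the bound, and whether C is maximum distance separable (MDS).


Singleton RHS = n − k + 1 = 8, slack = 5, bound satisfied, not MDS.

Singleton bound: d ≤ n − k + 1.
Here n = 23, k = 16, so n − k + 1 = 8.
Given d = 3, check d ≤ 8: YES.
Slack = (n − k + 1) − d = 5.
The code is NOT MDS (slack = 5 > 0).
Description: the claimed parameters are [23, 16, 3]_16; such a code would be non-MDS.


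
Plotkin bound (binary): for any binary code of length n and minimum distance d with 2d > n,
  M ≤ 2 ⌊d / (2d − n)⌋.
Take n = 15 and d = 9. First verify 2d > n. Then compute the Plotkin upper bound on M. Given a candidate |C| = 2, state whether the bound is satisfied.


Plotkin bound M ≤ 6; given |C| = 2 ≤ bound (satisfied).

Check applicability: 2d = 18, n = 15.
2d − n = 3 > 0, so Plotkin applies.
Compute d/(2d−n) = 9/3 ≈ 3.0000.
⌊d/(2d−n)⌋ = 3.
Plotkin bound: M ≤ 2·3 = 6.
Given |C| = 2, check: satisfied.
This |C| is below the Plotkin bound.


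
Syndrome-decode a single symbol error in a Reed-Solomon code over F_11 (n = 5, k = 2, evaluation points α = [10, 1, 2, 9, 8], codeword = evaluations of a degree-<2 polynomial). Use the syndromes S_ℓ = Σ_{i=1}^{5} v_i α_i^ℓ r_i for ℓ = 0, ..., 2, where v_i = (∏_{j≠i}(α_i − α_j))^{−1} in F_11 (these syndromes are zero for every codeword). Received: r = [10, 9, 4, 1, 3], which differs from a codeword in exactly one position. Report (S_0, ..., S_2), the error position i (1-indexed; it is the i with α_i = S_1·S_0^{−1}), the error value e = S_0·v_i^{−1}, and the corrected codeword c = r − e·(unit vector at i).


S = (4, 4, 4), error at position 2, error magnitude e = 3, c = [10, 6, 4, 1, 3].

Step 1: column multipliers v_i = (∏_{j≠i}(α_i − α_j))^{−1} mod 11.
  i = 1 (α = 10): (10−1)(10−2)(10−9)(10−8) = 9·8·1·2 = 144 ≡ 1, so v_1 = 1^{−1} = 1 (mod 11).
  i = 2 (α = 1): (1−10)(1−2)(1−9)(1−8) = (−9)·(−1)·(−8)·(−7) = 504 ≡ 9, so v_2 = 9^{−1} = 5 (mod 11).
  i = 3 (α = 2): (2−10)(2−1)(2−9)(2−8) = (−8)·1·(−7)·(−6) = −336 ≡ 5, so v_3 = 5^{−1} = 9 (mod 11).
  i = 4 (α = 9): (9−10)(9−1)(9−2)(9−8) = (−1)·8·7·1 = −56 ≡ 10, so v_4 = 10^{−1} = 10 (mod 11).
  i = 5 (α = 8): (8−10)(8−1)(8−2)(8−9) = (−2)·7·6·(−1) = 84 ≡ 7, so v_5 = 7^{−1} = 8 (mod 11).
  v = [1, 5, 9, 10, 8].
Step 2: syndromes of r = [10, 9, 4, 1, 3] (all sums mod 11).
  S_0 = Σ v_i r_i = 1·10 + 5·9 + 9·4 + 10·1 + 8·3 = 125 ≡ 4.
  S_1 = Σ v_i α_i r_i = 1·10·10 + 5·1·9 + 9·2·4 + 10·9·1 + 8·8·3 = 499 ≡ 4.
  α_i^2 mod 11 = [1, 1, 4, 4, 9].
  S_2 = Σ v_i α_i^2 r_i = 1·1·10 + 5·1·9 + 9·4·4 + 10·4·1 + 8·9·3 = 455 ≡ 4.
  S = (4, 4, 4) ≠ 0, so r is not a codeword (an error is present).
Step 3: locate the error. For a single error e at position i, S_ℓ = v_i·e·α_i^ℓ, so α_err = S_1/S_0.
  S_0^{−1} = 4^{−1} = 3 (mod 11), so α_err = 4·3 = 12 ≡ 1 = α_2. Error position i = 2.
  Consistency check: S_2/S_1 = 4·3 = 12 ≡ 1 = α_err ✓ (single-error assumption holds).
Step 4: error magnitude e = S_0/v_2 = S_0·∏_{j≠2}(α_2 − α_j) = 4·9 = 36 ≡ 3 (mod 11).
Step 5: correct position 2: c_2 = r_2 − e = 9 − 3 ≡ 6 (mod 11). Hence c = [10, 6, 4, 1, 3].
  Check: interpolating c through the α_i gives m(x) = 8 + 9·x (degree < 2) with m(α_i) = c_i for every i, so c is indeed a codeword.


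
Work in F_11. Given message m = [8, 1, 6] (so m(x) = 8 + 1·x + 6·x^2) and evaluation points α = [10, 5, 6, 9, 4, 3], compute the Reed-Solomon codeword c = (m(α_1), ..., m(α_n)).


c = [2, 9, 10, 8, 9, 10]

Message polynomial: m(x) = 8 + 1·x + 6·x^2 (mod 11).
For each evaluation point α_i, compute m(α_i) mod 11:
  α_1 = 10: Horner steps 6 → 6 → 2, so m(10) = 2.
  α_2 = 5: Horner steps 6 → 9 → 9, so m(5) = 9.
  α_3 = 6: Horner steps 6 → 4 → 10, so m(6) = 10.
  α_4 = 9: Horner steps 6 → 0 → 8, so m(9) = 8.
  α_5 = 4: Horner steps 6 → 3 → 9, so m(4) = 9.
  α_6 = 3: Horner steps 6 → 8 → 10, so m(3) = 10.
Codeword c = [2, 9, 10, 8, 9, 10] ∈ F_11^6.


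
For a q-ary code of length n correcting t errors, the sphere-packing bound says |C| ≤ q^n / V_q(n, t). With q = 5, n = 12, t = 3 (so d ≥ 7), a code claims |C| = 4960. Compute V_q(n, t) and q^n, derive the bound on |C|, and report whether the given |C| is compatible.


V_q(n, t) = 15185, q^n = 244140625, Hamming bound = 16077, |C| = 4960 ≤ bound (satisfied).

Step 1: Compute V_q(n, t) = Σ_{j=0}^3 C(n, j) (q−1)^j.
  j = 0: C(12,0)·(4)^0 = 1·1 = 1.
  j = 1: C(12,1)·(4)^1 = 12·4 = 48.
  j = 2: C(12,2)·(4)^2 = 66·16 = 1056.
  j = 3: C(12,3)·(4)^3 = 220·64 = 14080.
  V_q(n, t) = 1 + 48 + 1056 + 14080 = 15185.
Step 2: q^n = 5^12 = 244140625.
Step 3: Hamming bound ⌊q^n / V_q(n,t)⌋ = ⌊244140625/15185⌋ = 16077.
Step 4: Compare |C| = 4960 to 16077: satisfied.
The claimed |C| lies below the Hamming bound.


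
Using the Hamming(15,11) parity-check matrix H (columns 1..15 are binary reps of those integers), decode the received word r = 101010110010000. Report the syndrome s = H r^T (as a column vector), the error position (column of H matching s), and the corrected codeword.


s = (0, 0, 1, 1)^T, error position = 3, corrected codeword c = 100010110010000

Compute s = H r^T mod 2 one row at a time:
  s_1 = 1 + 0 + 0 + 1 + 0 + 0 + 0 + 0 = 2 ≡ 0 (mod 2).
  s_2 = 0 + 1 + 0 + 1 + 0 + 0 + 0 + 0 = 2 ≡ 0 (mod 2).
  s_3 = 0 + 1 + 0 + 1 + 0 + 1 + 0 + 0 = 3 ≡ 1 (mod 2).
  s_4 = 1 + 1 + 1 + 1 + 0 + 1 + 0 + 0 = 5 ≡ 1 (mod 2).
s = (0, 0, 1, 1)^T — this equals column 3 of H (binary 0011), so error is at position 3.
Correct: flip bit 3 of r = 101010110010000 to get c = 100010110010000.


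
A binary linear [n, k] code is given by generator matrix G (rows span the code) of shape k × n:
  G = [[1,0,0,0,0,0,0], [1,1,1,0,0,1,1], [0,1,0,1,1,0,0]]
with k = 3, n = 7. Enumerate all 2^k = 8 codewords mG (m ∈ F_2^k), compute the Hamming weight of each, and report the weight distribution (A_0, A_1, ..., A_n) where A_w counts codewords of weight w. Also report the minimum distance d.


Weight distribution: A_0 = 1, A_1 = 1, A_3 = 1, A_4 = 2, A_5 = 2, A_6 = 1. Minimum distance d = 1.

Enumerate all 2^3 = 8 messages m ∈ F_2^3.
For each, compute codeword c = mG in F_2^7, then tally its weight.
  m = 000 → c = 0000000, weight = 0.
  m = 100 → c = 1000000, weight = 1.
  m = 010 → c = 1110011, weight = 5.
  m = 110 → c = 0110011, weight = 4.
  m = 001 → c = 0101100, weight = 3.
  m = 101 → c = 1101100, weight = 4.
  m = 011 → c = 1011111, weight = 6.
  m = 111 → c = 0011111, weight = 5.
Tally weights:
  weight 0: 1 codewords.
  weight 1: 1 codewords.
  weight 3: 1 codewords.
  weight 4: 2 codewords.
  weight 5: 2 codewords.
  weight 6: 1 codewords.
Minimum distance d = smallest w > 0 with A_w > 0 = 1.
Sanity: Σ A_w = 8 = 2^3 = 8 ✓.


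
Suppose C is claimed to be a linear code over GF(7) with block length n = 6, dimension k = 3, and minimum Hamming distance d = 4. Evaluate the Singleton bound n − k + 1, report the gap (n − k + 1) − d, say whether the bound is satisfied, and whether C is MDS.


Singleton RHS = n − k + 1 = 4, slack = 0, bound satisfied, MDS.

Singleton bound: d ≤ n − k + 1.
Here n = 6, k = 3, so n − k + 1 = 4.
Given d = 4, check d ≤ 4: YES.
Slack = (n − k + 1) − d = 0.
The code is MDS (slack = 0).
Description: the claimed parameters are [6, 3, 4]_7; such a code would be MDS (meets Singleton bound).


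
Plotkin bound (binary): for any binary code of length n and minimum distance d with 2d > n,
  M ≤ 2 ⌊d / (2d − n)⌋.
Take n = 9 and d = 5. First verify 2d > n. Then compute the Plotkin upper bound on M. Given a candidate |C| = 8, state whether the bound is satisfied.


Plotkin bound M ≤ 10; given |C| = 8 ≤ bound (satisfied).

Check applicability: 2d = 10, n = 9.
2d − n = 1 > 0, so Plotkin applies.
Compute d/(2d−n) = 5/1 ≈ 5.0000.
⌊d/(2d−n)⌋ = 5.
Plotkin bound: M ≤ 2·5 = 10.
Given |C| = 8, check: satisfied.
This |C| is below the Plotkin bound.


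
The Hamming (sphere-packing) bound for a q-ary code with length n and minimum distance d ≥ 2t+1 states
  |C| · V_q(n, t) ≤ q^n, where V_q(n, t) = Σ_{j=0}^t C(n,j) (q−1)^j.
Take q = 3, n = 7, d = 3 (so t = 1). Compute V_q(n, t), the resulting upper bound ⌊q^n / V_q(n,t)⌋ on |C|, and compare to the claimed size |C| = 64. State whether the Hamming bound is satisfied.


V_q(n, t) = 15, q^n = 2187, Hamming bound = 145, |C| = 64 ≤ bound (satisfied).

Step 1: Compute V_q(n, t) = Σ_{j=0}^1 C(n, j) (q−1)^j.
  j = 0: C(7,0)·(2)^0 = 1·1 = 1.
  j = 1: C(7,1)·(2)^1 = 7·2 = 14.
  V_q(n, t) = 1 + 14 = 15.
Step 2: q^n = 3^7 = 2187.
Step 3: Hamming bound ⌊q^n / V_q(n,t)⌋ = ⌊2187/15⌋ = 145.
Step 4: Compare |C| = 64 to 145: satisfied.
The claimed |C| lies below the Hamming bound.


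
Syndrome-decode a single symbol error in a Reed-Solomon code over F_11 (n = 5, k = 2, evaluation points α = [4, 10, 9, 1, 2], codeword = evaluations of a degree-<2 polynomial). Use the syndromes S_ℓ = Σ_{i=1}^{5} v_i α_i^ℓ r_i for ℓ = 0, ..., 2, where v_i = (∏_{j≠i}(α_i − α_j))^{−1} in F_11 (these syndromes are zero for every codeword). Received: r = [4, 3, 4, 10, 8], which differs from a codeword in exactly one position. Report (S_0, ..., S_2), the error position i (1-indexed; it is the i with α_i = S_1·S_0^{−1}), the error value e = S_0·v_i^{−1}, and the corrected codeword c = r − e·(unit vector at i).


S = (9, 4, 3), error at position 3, error magnitude e = 10, c = [4, 3, 5, 10, 8].

Step 1: column multipliers v_i = (∏_{j≠i}(α_i − α_j))^{−1} mod 11.
  i = 1 (α = 4): (4−10)(4−9)(4−1)(4−2) = (−6)·(−5)·3·2 = 180 ≡ 4, so v_1 = 4^{−1} = 3 (mod 11).
  i = 2 (α = 10): (10−4)(10−9)(10−1)(10−2) = 6·1·9·8 = 432 ≡ 3, so v_2 = 3^{−1} = 4 (mod 11).
  i = 3 (α = 9): (9−4)(9−10)(9−1)(9−2) = 5·(−1)·8·7 = −280 ≡ 6, so v_3 = 6^{−1} = 2 (mod 11).
  i = 4 (α = 1): (1−4)(1−10)(1−9)(1−2) = (−3)·(−9)·(−8)·(−1) = 216 ≡ 7, so v_4 = 7^{−1} = 8 (mod 11).
  i = 5 (α = 2): (2−4)(2−10)(2−9)(2−1) = (−2)·(−8)·(−7)·1 = −112 ≡ 9, so v_5 = 9^{−1} = 5 (mod 11).
  v = [3, 4, 2, 8, 5].
Step 2: syndromes of r = [4, 3, 4, 10, 8] (all sums mod 11).
  S_0 = Σ v_i r_i = 3·4 + 4·3 + 2·4 + 8·10 + 5·8 = 152 ≡ 9.
  S_1 = Σ v_i α_i r_i = 3·4·4 + 4·10·3 + 2·9·4 + 8·1·10 + 5·2·8 = 400 ≡ 4.
  α_i^2 mod 11 = [5, 1, 4, 1, 4].
  S_2 = Σ v_i α_i^2 r_i = 3·5·4 + 4·1·3 + 2·4·4 + 8·1·10 + 5·4·8 = 344 ≡ 3.
  S = (9, 4, 3) ≠ 0, so r is not a codeword (an error is present).
Step 3: locate the error. For a single error e at position i, S_ℓ = v_i·e·α_i^ℓ, so α_err = S_1/S_0.
  S_0^{−1} = 9^{−1} = 5 (mod 11), so α_err = 4·5 = 20 ≡ 9 = α_3. Error position i = 3.
  Consistency check: S_2/S_1 = 3·3 = 9 ≡ 9 = α_err ✓ (single-error assumption holds).
Step 4: error magnitude e = S_0/v_3 = S_0·∏_{j≠3}(α_3 − α_j) = 9·6 = 54 ≡ 10 (mod 11).
Step 5: correct position 3: c_3 = r_3 − e = 4 − 10 ≡ 5 (mod 11). Hence c = [4, 3, 5, 10, 8].
  Check: interpolating c through the α_i gives m(x) = 1 + 9·x (degree < 2) with m(α_i) = c_i for every i, so c is indeed a codeword.


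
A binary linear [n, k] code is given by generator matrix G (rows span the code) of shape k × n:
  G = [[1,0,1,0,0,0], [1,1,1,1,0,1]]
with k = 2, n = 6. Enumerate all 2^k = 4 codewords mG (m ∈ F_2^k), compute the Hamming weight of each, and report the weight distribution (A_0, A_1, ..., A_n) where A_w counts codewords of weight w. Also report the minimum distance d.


Weight distribution: A_0 = 1, A_2 = 1, A_3 = 1, A_5 = 1. Minimum distance d = 2.

Enumerate all 2^2 = 4 messages m ∈ F_2^2.
For each, compute codeword c = mG in F_2^6, then tally its weight.
  m = 00 → c = 000000, weight = 0.
  m = 10 → c = 101000, weight = 2.
  m = 01 → c = 111101, weight = 5.
  m = 11 → c = 010101, weight = 3.
Tally weights:
  weight 0: 1 codewords.
  weight 2: 1 codewords.
  weight 3: 1 codewords.
  weight 5: 1 codewords.
Minimum distance d = smallest w > 0 with A_w > 0 = 2.
Sanity: Σ A_w = 4 = 2^2 = 4 ✓.


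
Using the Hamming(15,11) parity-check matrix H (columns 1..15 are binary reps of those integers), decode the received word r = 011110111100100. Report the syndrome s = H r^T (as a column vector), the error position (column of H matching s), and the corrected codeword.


s = (0, 0, 0, 1)^T, error position = 1, corrected codeword c = 111110111100100

Compute s = H r^T mod 2 one row at a time:
  s_1 = 1 + 1 + 1 + 0 + 0 + 1 + 0 + 0 = 4 ≡ 0 (mod 2).
  s_2 = 1 + 1 + 0 + 1 + 0 + 1 + 0 + 0 = 4 ≡ 0 (mod 2).
  s_3 = 1 + 1 + 0 + 1 + 1 + 0 + 0 + 0 = 4 ≡ 0 (mod 2).
  s_4 = 0 + 1 + 1 + 1 + 1 + 0 + 1 + 0 = 5 ≡ 1 (mod 2).
s = (0, 0, 0, 1)^T — this equals column 1 of H (binary 0001), so error is at position 1.
Correct: flip bit 1 of r = 011110111100100 to get c = 111110111100100.


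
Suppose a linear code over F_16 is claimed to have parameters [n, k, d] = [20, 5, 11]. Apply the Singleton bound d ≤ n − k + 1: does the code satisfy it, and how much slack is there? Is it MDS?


Singleton RHS = n − k + 1 = 16, slack = 5, bound satisfied, not MDS.

Singleton bound: d ≤ n − k + 1.
Here n = 20, k = 5, so n − k + 1 = 16.
Given d = 11, check d ≤ 16: YES.
Slack = (n − k + 1) − d = 5.
The code is NOT MDS (slack = 5 > 0).
Description: the claimed parameters are [20, 5, 11]_16; such a code would be non-MDS.


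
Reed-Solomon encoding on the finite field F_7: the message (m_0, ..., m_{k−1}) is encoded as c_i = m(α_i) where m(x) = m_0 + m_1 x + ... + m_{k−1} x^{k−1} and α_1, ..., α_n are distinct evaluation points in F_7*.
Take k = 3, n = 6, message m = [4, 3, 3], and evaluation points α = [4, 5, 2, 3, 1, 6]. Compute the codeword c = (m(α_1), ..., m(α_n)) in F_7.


c = [1, 3, 1, 5, 3, 4]

Message polynomial: m(x) = 4 + 3·x + 3·x^2 (mod 7).
For each evaluation point α_i, compute m(α_i) mod 7:
  α_1 = 4: Horner steps 3 → 1 → 1, so m(4) = 1.
  α_2 = 5: Horner steps 3 → 4 → 3, so m(5) = 3.
  α_3 = 2: Horner steps 3 → 2 → 1, so m(2) = 1.
  α_4 = 3: Horner steps 3 → 5 → 5, so m(3) = 5.
  α_5 = 1: Horner steps 3 → 6 → 3, so m(1) = 3.
  α_6 = 6: Horner steps 3 → 0 → 4, so m(6) = 4.
Codeword c = [1, 3, 1, 5, 3, 4] ∈ F_7^6.


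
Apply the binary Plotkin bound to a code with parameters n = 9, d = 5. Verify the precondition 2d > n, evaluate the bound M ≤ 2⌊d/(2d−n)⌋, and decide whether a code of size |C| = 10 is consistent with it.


Plotkin bound M ≤ 10; given |C| = 10 ≤ bound (satisfied).

Check applicability: 2d = 10, n = 9.
2d − n = 1 > 0, so Plotkin applies.
Compute d/(2d−n) = 5/1 ≈ 5.0000.
⌊d/(2d−n)⌋ = 5.
Plotkin bound: M ≤ 2·5 = 10.
Given |C| = 10, check: satisfied.
This |C| is at the Plotkin bound.


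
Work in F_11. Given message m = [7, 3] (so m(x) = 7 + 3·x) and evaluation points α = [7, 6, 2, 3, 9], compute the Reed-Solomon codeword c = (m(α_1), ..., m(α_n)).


c = [6, 3, 2, 5, 1]

Message polynomial: m(x) = 7 + 3·x (mod 11).
For each evaluation point α_i, compute m(α_i) mod 11:
  α_1 = 7: Horner steps 3 → 6, so m(7) = 6.
  α_2 = 6: Horner steps 3 → 3, so m(6) = 3.
  α_3 = 2: Horner steps 3 → 2, so m(2) = 2.
  α_4 = 3: Horner steps 3 → 5, so m(3) = 5.
  α_5 = 9: Horner steps 3 → 1, so m(9) = 1.
Codeword c = [6, 3, 2, 5, 1] ∈ F_11^5.


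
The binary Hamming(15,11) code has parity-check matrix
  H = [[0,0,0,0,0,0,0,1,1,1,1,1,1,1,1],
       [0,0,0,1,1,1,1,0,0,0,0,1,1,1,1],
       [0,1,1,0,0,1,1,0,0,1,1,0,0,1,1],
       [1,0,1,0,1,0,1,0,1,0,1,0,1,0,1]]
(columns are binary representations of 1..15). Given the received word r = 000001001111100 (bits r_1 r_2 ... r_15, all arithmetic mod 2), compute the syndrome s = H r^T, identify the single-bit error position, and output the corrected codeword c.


s = (1, 1, 1, 1)^T, error position = 15, corrected codeword c = 000001001111101

Compute s = H r^T mod 2 one row at a time:
  s_1 = 0 + 1 + 1 + 1 + 1 + 1 + 0 + 0 = 5 ≡ 1 (mod 2).
  s_2 = 0 + 0 + 1 + 0 + 1 + 1 + 0 + 0 = 3 ≡ 1 (mod 2).
  s_3 = 0 + 0 + 1 + 0 + 1 + 1 + 0 + 0 = 3 ≡ 1 (mod 2).
  s_4 = 0 + 0 + 0 + 0 + 1 + 1 + 1 + 0 = 3 ≡ 1 (mod 2).
s = (1, 1, 1, 1)^T — this equals column 15 of H (binary 1111), so error is at position 15.
Correct: flip bit 15 of r = 000001001111100 to get c = 000001001111101.


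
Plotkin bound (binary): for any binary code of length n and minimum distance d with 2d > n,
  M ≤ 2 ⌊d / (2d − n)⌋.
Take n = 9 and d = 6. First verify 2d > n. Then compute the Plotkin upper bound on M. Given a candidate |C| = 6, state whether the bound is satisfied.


Plotkin bound M ≤ 4; given |C| = 6 > bound (violated).

Check applicability: 2d = 12, n = 9.
2d − n = 3 > 0, so Plotkin applies.
Compute d/(2d−n) = 6/3 ≈ 2.0000.
⌊d/(2d−n)⌋ = 2.
Plotkin bound: M ≤ 2·2 = 4.
Given |C| = 6, check: VIOLATED.
This |C| is above the Plotkin bound, so no binary code with n = 9, d = 6 and 6 codewords exists.


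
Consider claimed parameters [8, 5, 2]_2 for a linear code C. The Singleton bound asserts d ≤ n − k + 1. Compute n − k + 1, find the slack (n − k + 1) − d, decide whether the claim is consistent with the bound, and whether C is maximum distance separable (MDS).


Singleton RHS = n − k + 1 = 4, slack = 2, bound satisfied, not MDS.

Singleton bound: d ≤ n − k + 1.
Here n = 8, k = 5, so n − k + 1 = 4.
Given d = 2, check d ≤ 4: YES.
Slack = (n − k + 1) − d = 2.
The code is NOT MDS (slack = 2 > 0).
Description: the claimed parameters are [8, 5, 2]_2; such a code would be non-MDS.


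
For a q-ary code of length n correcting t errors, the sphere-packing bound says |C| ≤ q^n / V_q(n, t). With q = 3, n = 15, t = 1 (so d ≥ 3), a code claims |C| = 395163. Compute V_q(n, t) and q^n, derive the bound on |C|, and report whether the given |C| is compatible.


V_q(n, t) = 31, q^n = 14348907, Hamming bound = 462867, |C| = 395163 ≤ bound (satisfied).

Step 1: Compute V_q(n, t) = Σ_{j=0}^1 C(n, j) (q−1)^j.
  j = 0: C(15,0)·(2)^0 = 1·1 = 1.
  j = 1: C(15,1)·(2)^1 = 15·2 = 30.
  V_q(n, t) = 1 + 30 = 31.
Step 2: q^n = 3^15 = 14348907.
Step 3: Hamming bound ⌊q^n / V_q(n,t)⌋ = ⌊14348907/31⌋ = 462867.
Step 4: Compare |C| = 395163 to 462867: satisfied.
The claimed |C| lies below the Hamming bound.
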